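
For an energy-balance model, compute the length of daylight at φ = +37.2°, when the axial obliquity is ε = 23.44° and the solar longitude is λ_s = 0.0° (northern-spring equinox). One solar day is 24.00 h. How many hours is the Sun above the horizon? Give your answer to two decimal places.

Solar declination: sin δ = sin ε · sin λ_s = sin 23.44° × sin 0.0° = 0.00000, so δ = +0.000°.
cos H₀ = −tan φ · tan δ = −tan(+37.2°) × tan(+0.000°) = -0.0000, so H₀ = 1.5708 rad = 90.00°.
Daylight = 2H₀/(2π) × 24.00 h = (1.5708/π) × 24.00 = 12.00 h.

12.00 h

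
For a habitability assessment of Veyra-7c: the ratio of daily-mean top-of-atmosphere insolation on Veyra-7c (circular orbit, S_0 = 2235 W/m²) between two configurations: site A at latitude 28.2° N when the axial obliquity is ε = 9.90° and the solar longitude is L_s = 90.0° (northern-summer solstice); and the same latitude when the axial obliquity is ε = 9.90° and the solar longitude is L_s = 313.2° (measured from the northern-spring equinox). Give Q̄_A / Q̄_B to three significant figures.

— Configuration A (ϕ=+28.2°):
Solar declination: sin δ = sin ε · sin L_s = sin 9.90° × sin 90.0° = 0.17193, so δ = +9.900°.
cos h₀ = −tan(+28.2°) tan(+9.900°) = -0.0936, h₀ = 1.6645 rad.
Bracket: h₀ sin ϕ sin δ + cos ϕ cos δ sin h₀ = 1.6645×0.47255×0.17193 + 0.88130×0.98511×0.99561 = 0.135233 + 0.864366 = 0.999599.
Q̄ = (S_0/π) × [bracket] = (2235/π) × 0.999599 = 711.14 W/m².
— Configuration B (ϕ=+28.2°):
Solar declination: sin δ = sin ε · sin L_s = sin 9.90° × sin 313.2° = -0.12533, so δ = -7.200°.
cos h₀ = −tan(+28.2°) tan(-7.200°) = 0.0677, h₀ = 1.5030 rad.
Bracket: h₀ sin ϕ sin δ + cos ϕ cos δ sin h₀ = 1.5030×0.47255×-0.12533 + 0.88130×0.99211×0.99770 = -0.089015 + 0.872336 = 0.783321.
Q̄ = (S_0/π) × [bracket] = (2235/π) × 0.783321 = 557.27 W/m².
Ratio Q̄_A / Q̄_B = 711.14 / 557.27 = 1.276.

Q̄_A / Q̄_B ≈ 1.28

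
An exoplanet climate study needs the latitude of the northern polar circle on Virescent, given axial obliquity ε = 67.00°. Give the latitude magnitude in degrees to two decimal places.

23.00°

The polar circle is the lowest latitude that experiences at least one full rotation of continuous daylight at the northern-summer solstice; it lies at |φ| = 90° − ε = 90° − 67.00° = 23.00°.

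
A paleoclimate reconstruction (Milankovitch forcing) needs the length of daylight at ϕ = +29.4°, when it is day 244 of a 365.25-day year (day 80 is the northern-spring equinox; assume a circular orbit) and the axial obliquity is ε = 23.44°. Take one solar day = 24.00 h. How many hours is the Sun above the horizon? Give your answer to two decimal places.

12.54 h

Solar longitude: L_s = 360° × (244 − 80)/365.25 = 161.643°.
sin δ = sin 23.44° × sin 161.643° = 0.12528, so δ = +7.197°.
cos h₀ = −tan ϕ · tan δ = −tan(+29.4°) × tan(+7.197°) = -0.0712, so h₀ = 1.6420 rad = 94.08°.
Daylight = 2h₀/(2π) × 24.00 h = (1.6420/π) × 24.00 = 12.54 h.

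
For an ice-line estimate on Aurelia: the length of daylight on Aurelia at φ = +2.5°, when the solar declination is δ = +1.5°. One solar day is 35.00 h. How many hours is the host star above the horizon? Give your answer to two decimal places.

17.51 h

cos H₀ = −tan φ · tan δ = −tan(+2.5°) × tan(+1.500°) = -0.0011, so H₀ = 1.5719 rad = 90.07°.
Daylight = 2H₀/(2π) × 35.00 h = (1.5719/π) × 35.00 = 17.51 h.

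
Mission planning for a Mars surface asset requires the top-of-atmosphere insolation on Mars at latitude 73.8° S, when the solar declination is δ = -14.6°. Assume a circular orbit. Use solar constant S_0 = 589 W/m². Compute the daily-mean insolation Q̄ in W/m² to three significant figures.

Q̄ ≈ 144 W/m²

cos h₀ = −tan(-73.8°) tan(-14.600°) = -0.8966, h₀ = 2.6828 rad.
Bracket: h₀ sin ϕ sin δ + cos ϕ cos δ sin h₀ = 2.6828×-0.96029×-0.25207 + 0.27899×0.96771×0.44288 = 0.649399 + 0.119569 = 0.768968.
Q̄ = (S_0/π) × [bracket] = (589/π) × 0.768968 = 144.2 W/m².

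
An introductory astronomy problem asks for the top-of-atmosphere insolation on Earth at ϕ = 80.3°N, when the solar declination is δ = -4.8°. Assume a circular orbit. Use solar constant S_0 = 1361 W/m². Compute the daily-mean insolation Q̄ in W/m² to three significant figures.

Q̄ ≈ 25.6 W/m²

cos h₀ = −tan(+80.3°) tan(-4.800°) = 0.4913, h₀ = 1.0573 rad.
Bracket: h₀ sin ϕ sin δ + cos ϕ cos δ sin h₀ = 1.0573×0.98570×-0.08368 + 0.16849×0.99649×0.87101 = -0.087210 + 0.146241 = 0.059031.
Q̄ = (S_0/π) × [bracket] = (1361/π) × 0.059031 = 25.57 W/m².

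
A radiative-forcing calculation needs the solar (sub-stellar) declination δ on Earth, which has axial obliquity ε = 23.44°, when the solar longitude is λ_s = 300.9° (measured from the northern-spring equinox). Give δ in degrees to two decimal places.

sin δ = sin ε · sin λ_s = sin 23.44° × sin 300.9° = -0.341328.
δ = arcsin(-0.341328) = -19.96°.

δ = -19.96°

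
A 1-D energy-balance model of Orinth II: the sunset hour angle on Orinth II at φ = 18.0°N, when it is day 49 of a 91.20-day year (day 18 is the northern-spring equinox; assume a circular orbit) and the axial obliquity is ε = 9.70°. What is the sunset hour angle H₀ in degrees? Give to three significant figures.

Solar longitude: λ_s = 360° × (49 − 18)/91.20 = 122.368°.
sin δ = sin 9.70° × sin 122.368° = 0.14231, so δ = +8.182°.
cos H₀ = −tan φ · tan δ = −tan(+18.0°) × tan(+8.182°) = -0.0467, so H₀ = 1.6175 rad = 92.68°.

H₀ = 92.7°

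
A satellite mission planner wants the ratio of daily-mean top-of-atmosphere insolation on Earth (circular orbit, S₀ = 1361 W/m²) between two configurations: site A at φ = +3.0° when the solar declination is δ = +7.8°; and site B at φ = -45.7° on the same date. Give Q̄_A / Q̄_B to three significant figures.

Q̄_A / Q̄_B ≈ 1.83

— Configuration A (φ=+3.0°):
cos H₀ = −tan(+3.0°) tan(+7.800°) = -0.0072, H₀ = 1.5780 rad.
Bracket: H₀ sin φ sin δ + cos φ cos δ sin H₀ = 1.5780×0.05234×0.13572 + 0.99863×0.99075×0.99997 = 0.011209 + 0.989363 = 1.000572.
Q̄ = (S₀/π) × [bracket] = (1361/π) × 1.000572 = 433.47 W/m².
— Configuration B (φ=-45.7°):
cos H₀ = −tan(-45.7°) tan(+7.800°) = 0.1404, H₀ = 1.4300 rad.
Bracket: H₀ sin φ sin δ + cos φ cos δ sin H₀ = 1.4300×-0.71569×0.13572 + 0.69842×0.99075×0.99010 = -0.138901 + 0.685109 = 0.546208.
Q̄ = (S₀/π) × [bracket] = (1361/π) × 0.546208 = 236.63 W/m².
Ratio Q̄_A / Q̄_B = 433.47 / 236.63 = 1.832.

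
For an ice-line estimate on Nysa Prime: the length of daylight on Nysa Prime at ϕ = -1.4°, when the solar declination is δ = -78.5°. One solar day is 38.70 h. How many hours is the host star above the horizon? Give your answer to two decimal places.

cos h₀ = −tan ϕ · tan δ = −tan(-1.4°) × tan(-78.500°) = -0.1201, so h₀ = 1.6912 rad = 96.90°.
Daylight = 2h₀/(2π) × 38.70 h = (1.6912/π) × 38.70 = 20.83 h.

20.83 h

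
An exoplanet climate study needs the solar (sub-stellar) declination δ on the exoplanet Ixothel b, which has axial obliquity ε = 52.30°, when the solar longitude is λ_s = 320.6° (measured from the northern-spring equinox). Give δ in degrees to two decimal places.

sin δ = sin ε · sin λ_s = sin 52.30° × sin 320.6° = -0.502214.
δ = arcsin(-0.502214) = -30.15°.

δ = -30.15°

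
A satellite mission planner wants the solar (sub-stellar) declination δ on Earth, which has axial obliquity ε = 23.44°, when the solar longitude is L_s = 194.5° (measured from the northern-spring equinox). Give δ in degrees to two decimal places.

sin δ = sin ε · sin L_s = sin 23.44° × sin 194.5° = -0.099598.
δ = arcsin(-0.099598) = -5.72°.

δ = -5.72°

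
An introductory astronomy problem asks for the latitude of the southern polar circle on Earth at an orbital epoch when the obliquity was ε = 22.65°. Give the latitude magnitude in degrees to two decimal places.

The polar circle is the lowest latitude that experiences at least one full rotation of continuous darkness at the northern-summer solstice; it lies at |φ| = 90° − ε = 90° − 22.65° = 67.35°.

67.35°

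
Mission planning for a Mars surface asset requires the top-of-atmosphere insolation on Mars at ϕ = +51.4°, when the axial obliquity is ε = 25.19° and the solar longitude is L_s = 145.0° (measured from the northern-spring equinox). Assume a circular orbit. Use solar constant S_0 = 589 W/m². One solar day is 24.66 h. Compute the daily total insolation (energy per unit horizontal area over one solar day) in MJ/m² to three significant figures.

15.6 MJ/m²

Solar declination: sin δ = sin ε · sin L_s = sin 25.19° × sin 145.0° = 0.24413, so δ = +14.130°.
cos h₀ = −tan(+51.4°) tan(+14.130°) = -0.3154, h₀ = 1.8916 rad.
Bracket: h₀ sin ϕ sin δ + cos ϕ cos δ sin h₀ = 1.8916×0.78152×0.24413 + 0.62388×0.96974×0.94897 = 0.360903 + 0.574128 = 0.935031.
Q̄ = (S_0/π) × [bracket] = (589/π) × 0.935031 = 175.30 W/m².
Daily total = Q̄ × 24.66 h × 3600 s/h = 175.30 × 24.66 × 3600 / 10⁶ = 15.56 MJ/m².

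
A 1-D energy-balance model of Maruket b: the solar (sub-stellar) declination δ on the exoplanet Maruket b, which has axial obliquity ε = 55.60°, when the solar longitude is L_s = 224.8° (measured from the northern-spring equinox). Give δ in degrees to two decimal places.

δ = -35.55°

sin δ = sin ε · sin L_s = sin 55.60° × sin 224.8° = -0.581403.
δ = arcsin(-0.581403) = -35.55°.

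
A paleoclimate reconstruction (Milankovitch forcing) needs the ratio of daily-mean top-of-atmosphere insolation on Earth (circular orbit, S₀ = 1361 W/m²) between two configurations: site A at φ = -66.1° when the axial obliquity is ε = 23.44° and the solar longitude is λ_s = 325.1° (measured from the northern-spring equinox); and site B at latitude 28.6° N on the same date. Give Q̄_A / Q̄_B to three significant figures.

Q̄_A / Q̄_B ≈ 1.13

— Configuration A (φ=-66.1°):
Solar declination: sin δ = sin ε · sin λ_s = sin 23.44° × sin 325.1° = -0.22759, so δ = -13.155°.
cos H₀ = −tan(-66.1°) tan(-13.155°) = -0.5274, H₀ = 2.1264 rad.
Bracket: H₀ sin φ sin δ + cos φ cos δ sin H₀ = 2.1264×-0.91425×-0.22759 + 0.40514×0.97376×0.84960 = 0.442449 + 0.335175 = 0.777624.
Q̄ = (S₀/π) × [bracket] = (1361/π) × 0.777624 = 336.88 W/m².
— Configuration B (φ=+28.6°):
cos H₀ = −tan(+28.6°) tan(-13.155°) = 0.1274, H₀ = 1.4430 rad.
Bracket: H₀ sin φ sin δ + cos φ cos δ sin H₀ = 1.4430×0.47869×-0.22759 + 0.87798×0.97376×0.99185 = -0.157208 + 0.847974 = 0.690766.
Q̄ = (S₀/π) × [bracket] = (1361/π) × 0.690766 = 299.25 W/m².
Ratio Q̄_A / Q̄_B = 336.88 / 299.25 = 1.126.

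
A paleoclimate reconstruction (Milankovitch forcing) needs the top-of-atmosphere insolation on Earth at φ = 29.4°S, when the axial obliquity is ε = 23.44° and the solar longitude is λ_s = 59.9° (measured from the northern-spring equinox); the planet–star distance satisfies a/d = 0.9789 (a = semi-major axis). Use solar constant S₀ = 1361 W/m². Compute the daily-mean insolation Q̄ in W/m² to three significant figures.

Q̄ ≈ 237 W/m²

Solar declination: sin δ = sin ε · sin λ_s = sin 23.44° × sin 59.9° = 0.34415, so δ = +20.130°.
cos H₀ = −tan(-29.4°) tan(+20.130°) = 0.2065, H₀ = 1.3628 rad.
Bracket: H₀ sin φ sin δ + cos φ cos δ sin H₀ = 1.3628×-0.49090×0.34415 + 0.87121×0.93892×0.97844 = -0.230236 + 0.800360 = 0.570124.
Inverse-square distance factor (a/d)² = 0.9789² = 0.958245.
Q̄ = (S₀/π) × 0.958245 × [bracket] = (1361/π) × 0.958245 × 0.570124 = 236.7 W/m².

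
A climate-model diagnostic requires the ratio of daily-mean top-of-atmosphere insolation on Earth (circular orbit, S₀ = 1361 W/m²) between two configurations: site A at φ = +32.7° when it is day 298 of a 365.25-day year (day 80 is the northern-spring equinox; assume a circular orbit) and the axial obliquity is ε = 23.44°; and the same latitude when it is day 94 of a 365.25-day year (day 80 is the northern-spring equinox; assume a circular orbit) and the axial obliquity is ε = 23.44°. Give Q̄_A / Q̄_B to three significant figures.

— Configuration A (φ=+32.7°):
Solar longitude: λ_s = 360° × (298 − 80)/365.25 = 214.867°.
sin δ = sin 23.44° × sin 214.867° = -0.22740, so δ = -13.144°.
cos H₀ = −tan(+32.7°) tan(-13.144°) = 0.1499, H₀ = 1.4203 rad.
Bracket: H₀ sin φ sin δ + cos φ cos δ sin H₀ = 1.4203×0.54024×-0.22740 + 0.84151×0.97380×0.98870 = -0.174485 + 0.810203 = 0.635718.
Q̄ = (S₀/π) × [bracket] = (1361/π) × 0.635718 = 275.41 W/m².
— Configuration B (φ=+32.7°):
Solar longitude: λ_s = 360° × (94 − 80)/365.25 = 13.799°.
sin δ = sin 23.44° × sin 13.799° = 0.09488, so δ = +5.444°.
cos H₀ = −tan(+32.7°) tan(+5.444°) = -0.0612, H₀ = 1.6320 rad.
Bracket: H₀ sin φ sin δ + cos φ cos δ sin H₀ = 1.6320×0.54024×0.09488 + 0.84151×0.99549×0.99813 = 0.083653 + 0.836148 = 0.919801.
Q̄ = (S₀/π) × [bracket] = (1361/π) × 0.919801 = 398.48 W/m².
Ratio Q̄_A / Q̄_B = 275.41 / 398.48 = 0.6912.

Q̄_A / Q̄_B ≈ 0.691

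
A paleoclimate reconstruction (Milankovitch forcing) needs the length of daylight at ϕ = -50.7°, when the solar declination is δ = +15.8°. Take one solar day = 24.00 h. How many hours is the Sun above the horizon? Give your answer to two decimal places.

9.30 h

cos h₀ = −tan ϕ · tan δ = −tan(-50.7°) × tan(+15.800°) = 0.3457, so h₀ = 1.2178 rad = 69.77°.
Daylight = 2h₀/(2π) × 24.00 h = (1.2178/π) × 24.00 = 9.30 h.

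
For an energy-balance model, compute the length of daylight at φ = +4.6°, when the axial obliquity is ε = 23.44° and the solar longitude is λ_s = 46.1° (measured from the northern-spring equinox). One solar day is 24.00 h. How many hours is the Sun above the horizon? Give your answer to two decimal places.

Solar declination: sin δ = sin ε · sin λ_s = sin 23.44° × sin 46.1° = 0.28663, so δ = +16.656°.
cos H₀ = −tan φ · tan δ = −tan(+4.6°) × tan(+16.656°) = -0.0241, so H₀ = 1.5949 rad = 91.38°.
Daylight = 2H₀/(2π) × 24.00 h = (1.5949/π) × 24.00 = 12.18 h.

12.18 h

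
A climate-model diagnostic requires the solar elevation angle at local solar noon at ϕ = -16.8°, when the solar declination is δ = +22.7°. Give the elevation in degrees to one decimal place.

At local noon the hour angle is zero, so the zenith angle equals |ϕ − δ| = |-16.8° − (+22.700°)| = 39.500°.
Elevation = 90° − 39.500° = 50.5°.

50.5°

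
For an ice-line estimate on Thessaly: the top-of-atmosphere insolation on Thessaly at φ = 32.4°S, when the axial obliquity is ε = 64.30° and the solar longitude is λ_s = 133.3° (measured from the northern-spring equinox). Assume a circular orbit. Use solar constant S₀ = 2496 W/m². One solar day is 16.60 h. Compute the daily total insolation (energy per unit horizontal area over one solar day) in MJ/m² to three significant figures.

Solar declination: sin δ = sin ε · sin λ_s = sin 64.30° × sin 133.3° = 0.65578, so δ = +40.979°.
cos H₀ = −tan(-32.4°) tan(+40.979°) = 0.5513, H₀ = 0.9869 rad.
Bracket: H₀ sin φ sin δ + cos φ cos δ sin H₀ = 0.9869×-0.53583×0.65578 + 0.84433×0.75495×0.83434 = -0.346783 + 0.531831 = 0.185048.
Q̄ = (S₀/π) × [bracket] = (2496/π) × 0.185048 = 147.02 W/m².
Daily total = Q̄ × 16.60 h × 3600 s/h = 147.02 × 16.60 × 3600 / 10⁶ = 8.786 MJ/m².

8.79 MJ/m²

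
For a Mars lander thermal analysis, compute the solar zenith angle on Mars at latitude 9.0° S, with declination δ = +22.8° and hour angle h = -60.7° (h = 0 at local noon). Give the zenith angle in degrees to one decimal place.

cos θ_z = sin ϕ sin δ + cos ϕ cos δ cos h = -0.060621 + 0.445589 = 0.384968.
θ_z = arccos(0.384968) = 67.4°.

θ_z = 67.4°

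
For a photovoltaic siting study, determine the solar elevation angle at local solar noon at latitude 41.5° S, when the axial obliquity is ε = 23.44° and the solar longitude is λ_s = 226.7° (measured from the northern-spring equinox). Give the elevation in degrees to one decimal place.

Solar declination: sin δ = sin ε · sin λ_s = sin 23.44° × sin 226.7° = -0.28950, so δ = -16.828°.
At local noon the hour angle is zero, so the zenith angle equals |φ − δ| = |-41.5° − (-16.828°)| = 24.672°.
Elevation = 90° − 24.672° = 65.3°.

65.3°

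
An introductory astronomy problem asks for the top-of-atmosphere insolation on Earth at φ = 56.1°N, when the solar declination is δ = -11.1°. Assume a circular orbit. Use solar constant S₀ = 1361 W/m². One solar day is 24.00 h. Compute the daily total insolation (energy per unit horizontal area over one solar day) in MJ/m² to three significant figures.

cos H₀ = −tan(+56.1°) tan(-11.100°) = 0.2920, H₀ = 1.2745 rad.
Bracket: H₀ sin φ sin δ + cos φ cos δ sin H₀ = 1.2745×0.83001×-0.19252 + 0.55775×0.98129×0.95643 = -0.203657 + 0.523468 = 0.319811.
Q̄ = (S₀/π) × [bracket] = (1361/π) × 0.319811 = 138.55 W/m².
Daily total = Q̄ × 24.00 h × 3600 s/h = 138.55 × 24.00 × 3600 / 10⁶ = 11.97 MJ/m².

12.0 MJ/m²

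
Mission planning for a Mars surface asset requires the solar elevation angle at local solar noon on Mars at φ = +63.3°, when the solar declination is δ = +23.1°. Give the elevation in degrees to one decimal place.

At local noon the hour angle is zero, so the zenith angle equals |φ − δ| = |+63.3° − (+23.100°)| = 40.200°.
Elevation = 90° − 40.200° = 49.8°.

49.8°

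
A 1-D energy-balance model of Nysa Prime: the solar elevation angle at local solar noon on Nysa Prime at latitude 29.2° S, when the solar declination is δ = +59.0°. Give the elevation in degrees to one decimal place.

At local noon the hour angle is zero, so the zenith angle equals |φ − δ| = |-29.2° − (+59.000°)| = 88.200°.
Elevation = 90° − 88.200° = 1.8°.

1.8°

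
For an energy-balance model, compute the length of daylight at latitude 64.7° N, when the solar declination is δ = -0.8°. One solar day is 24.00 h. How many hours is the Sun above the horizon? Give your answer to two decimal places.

cos h₀ = −tan ϕ · tan δ = −tan(+64.7°) × tan(-0.800°) = 0.0295, so h₀ = 1.5413 rad = 88.31°.
Daylight = 2h₀/(2π) × 24.00 h = (1.5413/π) × 24.00 = 11.77 h.

11.77 h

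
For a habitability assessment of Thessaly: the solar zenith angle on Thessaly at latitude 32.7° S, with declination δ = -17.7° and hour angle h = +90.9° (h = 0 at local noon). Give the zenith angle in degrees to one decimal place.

cos θ_z = sin ϕ sin δ + cos ϕ cos δ cos h = 0.164251 + -0.012592 = 0.151659.
θ_z = arccos(0.151659) = 81.3°.

θ_z = 81.3°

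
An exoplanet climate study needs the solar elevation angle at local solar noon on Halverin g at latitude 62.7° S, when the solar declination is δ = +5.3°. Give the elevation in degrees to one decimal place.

At local noon the hour angle is zero, so the zenith angle equals |φ − δ| = |-62.7° − (+5.300°)| = 68.000°.
Elevation = 90° − 68.000° = 22.0°.

22.0°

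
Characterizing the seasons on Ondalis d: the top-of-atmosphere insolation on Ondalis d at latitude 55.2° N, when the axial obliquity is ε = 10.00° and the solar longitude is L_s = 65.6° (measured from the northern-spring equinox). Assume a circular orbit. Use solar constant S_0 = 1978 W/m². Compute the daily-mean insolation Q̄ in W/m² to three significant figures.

Solar declination: sin δ = sin ε · sin L_s = sin 10.00° × sin 65.6° = 0.15814, so δ = +9.099°.
cos h₀ = −tan(+55.2°) tan(+9.099°) = -0.2304, h₀ = 1.8033 rad.
Bracket: h₀ sin ϕ sin δ + cos ϕ cos δ sin h₀ = 1.8033×0.82115×0.15814 + 0.57071×0.98742×0.97309 = 0.234171 + 0.548366 = 0.782537.
Q̄ = (S_0/π) × [bracket] = (1978/π) × 0.782537 = 492.7 W/m².

Q̄ ≈ 493 W/m²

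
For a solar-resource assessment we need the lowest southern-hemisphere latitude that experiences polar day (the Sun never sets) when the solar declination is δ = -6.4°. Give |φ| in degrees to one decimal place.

|φ| = 83.6°

Polar day requires cos H₀ = −tan φ tan δ ≤ −1, i.e. tan φ tan δ ≥ 1.
The boundary is |tan φ| · |tan δ| = 1, so |φ| = 90° − |δ| = 90° − 6.4° = 83.6° in the southern hemisphere.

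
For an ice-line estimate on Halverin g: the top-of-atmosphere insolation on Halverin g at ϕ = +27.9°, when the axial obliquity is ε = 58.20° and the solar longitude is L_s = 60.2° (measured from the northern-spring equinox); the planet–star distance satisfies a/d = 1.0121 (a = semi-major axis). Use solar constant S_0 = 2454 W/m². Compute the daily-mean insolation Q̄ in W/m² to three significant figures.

Solar declination: sin δ = sin ε · sin L_s = sin 58.20° × sin 60.2° = 0.73751, so δ = +47.520°.
cos h₀ = −tan(+27.9°) tan(+47.520°) = -0.5782, h₀ = 2.1873 rad.
Bracket: h₀ sin ϕ sin δ + cos ϕ cos δ sin h₀ = 2.1873×0.46793×0.73751 + 0.88377×0.67534×0.81589 = 0.754844 + 0.486960 = 1.241804.
Inverse-square distance factor (a/d)² = 1.0121² = 1.024346.
Q̄ = (S_0/π) × 1.024346 × [bracket] = (2454/π) × 1.024346 × 1.241804 = 993.6 W/m².

Q̄ ≈ 994 W/m²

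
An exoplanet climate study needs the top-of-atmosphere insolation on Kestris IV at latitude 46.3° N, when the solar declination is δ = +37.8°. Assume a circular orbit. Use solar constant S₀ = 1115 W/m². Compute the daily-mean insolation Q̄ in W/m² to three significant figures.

cos H₀ = −tan(+46.3°) tan(+37.800°) = -0.8117, H₀ = 2.5179 rad.
Bracket: H₀ sin φ sin δ + cos φ cos δ sin H₀ = 2.5179×0.72297×0.61291 + 0.69088×0.79016×0.58407 = 1.115721 + 0.318847 = 1.434568.
Q̄ = (S₀/π) × [bracket] = (1115/π) × 1.434568 = 509.2 W/m².

Q̄ ≈ 509 W/m²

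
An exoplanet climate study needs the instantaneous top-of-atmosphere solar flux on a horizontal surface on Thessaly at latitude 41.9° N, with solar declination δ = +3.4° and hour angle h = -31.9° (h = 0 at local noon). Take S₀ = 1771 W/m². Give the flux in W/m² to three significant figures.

cos θ_z = sin φ sin δ + cos φ cos δ cos h = 0.039607 + 0.630787 = 0.670394.
Flux = S₀ · cos θ_z = 1771 × 0.670394 = 1187 W/m².

1.19e+03 W/m²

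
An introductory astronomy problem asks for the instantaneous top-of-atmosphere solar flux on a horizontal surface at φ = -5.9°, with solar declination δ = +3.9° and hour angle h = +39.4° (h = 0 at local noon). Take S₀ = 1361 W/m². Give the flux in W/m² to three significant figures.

cos θ_z = sin φ sin δ + cos φ cos δ cos h = -0.006991 + 0.766860 = 0.759869.
Flux = S₀ · cos θ_z = 1361 × 0.759869 = 1034 W/m².

1.03e+03 W/m²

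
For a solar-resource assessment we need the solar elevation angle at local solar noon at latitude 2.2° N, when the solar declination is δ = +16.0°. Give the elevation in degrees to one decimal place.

76.2°

At local noon the hour angle is zero, so the zenith angle equals |ϕ − δ| = |+2.2° − (+16.000°)| = 13.800°.
Elevation = 90° − 13.800° = 76.2°.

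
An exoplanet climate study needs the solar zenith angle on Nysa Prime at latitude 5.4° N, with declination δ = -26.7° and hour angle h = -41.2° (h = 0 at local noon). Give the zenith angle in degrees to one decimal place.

cos θ_z = sin φ sin δ + cos φ cos δ cos h = -0.042285 + 0.669203 = 0.626918.
θ_z = arccos(0.626918) = 51.2°.

θ_z = 51.2°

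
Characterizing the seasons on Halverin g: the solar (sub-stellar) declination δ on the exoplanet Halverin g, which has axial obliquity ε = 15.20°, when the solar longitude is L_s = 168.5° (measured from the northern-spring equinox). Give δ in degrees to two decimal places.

δ = +3.00°

sin δ = sin ε · sin L_s = sin 15.20° × sin 168.5° = 0.052272.
δ = arcsin(0.052272) = +3.00°.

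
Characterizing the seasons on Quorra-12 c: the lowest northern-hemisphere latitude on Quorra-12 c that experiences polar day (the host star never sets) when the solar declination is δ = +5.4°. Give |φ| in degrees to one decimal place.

|φ| = 84.6°

Polar day requires cos H₀ = −tan φ tan δ ≤ −1, i.e. tan φ tan δ ≥ 1.
The boundary is |tan φ| · |tan δ| = 1, so |φ| = 90° − |δ| = 90° − 5.4° = 84.6° in the northern hemisphere.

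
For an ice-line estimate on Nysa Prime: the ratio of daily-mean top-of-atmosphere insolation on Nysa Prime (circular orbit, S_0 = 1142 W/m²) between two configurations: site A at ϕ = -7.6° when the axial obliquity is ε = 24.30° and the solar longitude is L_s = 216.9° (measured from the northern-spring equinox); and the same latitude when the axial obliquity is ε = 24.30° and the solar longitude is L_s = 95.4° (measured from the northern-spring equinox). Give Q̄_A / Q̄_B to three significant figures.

— Configuration A (ϕ=-7.6°):
Solar declination: sin δ = sin ε · sin L_s = sin 24.30° × sin 216.9° = -0.24708, so δ = -14.305°.
cos h₀ = −tan(-7.6°) tan(-14.305°) = -0.0340, h₀ = 1.6048 rad.
Bracket: h₀ sin ϕ sin δ + cos ϕ cos δ sin h₀ = 1.6048×-0.13226×-0.24708 + 0.99122×0.96899×0.99942 = 0.052443 + 0.959925 = 1.012368.
Q̄ = (S_0/π) × [bracket] = (1142/π) × 1.012368 = 368.01 W/m².
— Configuration B (ϕ=-7.6°):
Solar declination: sin δ = sin ε · sin L_s = sin 24.30° × sin 95.4° = 0.40969, so δ = +24.185°.
cos h₀ = −tan(-7.6°) tan(+24.185°) = 0.0599, h₀ = 1.5108 rad.
Bracket: h₀ sin ϕ sin δ + cos ϕ cos δ sin h₀ = 1.5108×-0.13226×0.40969 + 0.99122×0.91223×0.99820 = -0.081864 + 0.902593 = 0.820729.
Q̄ = (S_0/π) × [bracket] = (1142/π) × 0.820729 = 298.34 W/m².
Ratio Q̄_A / Q̄_B = 368.01 / 298.34 = 1.234.

Q̄_A / Q̄_B ≈ 1.23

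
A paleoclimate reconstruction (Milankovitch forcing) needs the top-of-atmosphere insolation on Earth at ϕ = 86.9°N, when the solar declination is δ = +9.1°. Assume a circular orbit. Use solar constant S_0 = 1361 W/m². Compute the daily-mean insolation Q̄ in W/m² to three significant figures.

cos h₀ = −tan(+86.9°) tan(+9.100°) = -2.9575 ≤ −1 ⇒ polar day, h₀ = π.
Bracket: h₀ sin ϕ sin δ + cos ϕ cos δ sin h₀ = 3.1416×0.99854×0.15816 + 0.05408×0.98741×0.00000 = 0.496150 + 0.000000 = 0.496150.
Q̄ = (S_0/π) × [bracket] = (1361/π) × 0.496150 = 214.9 W/m².

Q̄ ≈ 215 W/m²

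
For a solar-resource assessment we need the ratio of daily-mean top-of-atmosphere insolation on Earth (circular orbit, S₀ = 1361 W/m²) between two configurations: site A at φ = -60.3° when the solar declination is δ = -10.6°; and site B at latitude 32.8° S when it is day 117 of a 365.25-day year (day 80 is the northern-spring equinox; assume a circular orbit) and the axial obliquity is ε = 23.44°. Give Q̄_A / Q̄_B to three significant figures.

Q̄_A / Q̄_B ≈ 1.22

— Configuration A (φ=-60.3°):
cos H₀ = −tan(-60.3°) tan(-10.600°) = -0.3281, H₀ = 1.9051 rad.
Bracket: H₀ sin φ sin δ + cos φ cos δ sin H₀ = 1.9051×-0.86863×-0.18395 + 0.49546×0.98294×0.94464 = 0.304405 + 0.460047 = 0.764452.
Q̄ = (S₀/π) × [bracket] = (1361/π) × 0.764452 = 331.18 W/m².
— Configuration B (φ=-32.8°):
Solar longitude: λ_s = 360° × (117 − 80)/365.25 = 36.468°.
sin δ = sin 23.44° × sin 36.468° = 0.23644, so δ = +13.676°.
cos H₀ = −tan(-32.8°) tan(+13.676°) = 0.1568, H₀ = 1.4133 rad.
Bracket: H₀ sin φ sin δ + cos φ cos δ sin H₀ = 1.4133×-0.54171×0.23644 + 0.84057×0.97165×0.98763 = -0.181018 + 0.806637 = 0.625619.
Q̄ = (S₀/π) × [bracket] = (1361/π) × 0.625619 = 271.03 W/m².
Ratio Q̄_A / Q̄_B = 331.18 / 271.03 = 1.222.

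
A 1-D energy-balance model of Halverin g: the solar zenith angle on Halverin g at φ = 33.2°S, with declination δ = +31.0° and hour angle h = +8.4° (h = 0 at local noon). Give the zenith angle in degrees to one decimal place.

θ_z = 64.7°

cos θ_z = sin φ sin δ + cos φ cos δ cos h = -0.282016 + 0.709553 = 0.427537.
θ_z = arccos(0.427537) = 64.7°.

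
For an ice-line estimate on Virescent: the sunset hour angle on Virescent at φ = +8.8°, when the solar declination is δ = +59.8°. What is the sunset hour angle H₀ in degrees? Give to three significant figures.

H₀ = 105°

cos H₀ = −tan φ · tan δ = −tan(+8.8°) × tan(+59.800°) = -0.2660, so H₀ = 1.8400 rad = 105.43°.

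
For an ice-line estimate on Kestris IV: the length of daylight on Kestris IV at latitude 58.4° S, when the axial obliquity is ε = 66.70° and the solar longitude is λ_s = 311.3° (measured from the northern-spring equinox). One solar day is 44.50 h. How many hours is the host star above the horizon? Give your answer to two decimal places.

Solar declination: sin δ = sin ε · sin λ_s = sin 66.70° × sin 311.3° = -0.69000, so δ = -43.630°.
Sunrise equation: cos H₀ = −tan φ · tan δ = -1.5495 ≤ −1, so the host star never sets (polar day) and H₀ = π.
Daylight = 2H₀/(2π) × 44.50 h = (3.1416/π) × 44.50 = 44.50 h.

44.50 h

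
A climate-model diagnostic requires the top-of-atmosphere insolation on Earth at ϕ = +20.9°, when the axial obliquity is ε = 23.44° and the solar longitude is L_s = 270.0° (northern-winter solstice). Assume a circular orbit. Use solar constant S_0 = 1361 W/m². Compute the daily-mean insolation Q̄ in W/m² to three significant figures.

Solar declination: sin δ = sin ε · sin L_s = sin 23.44° × sin 270.0° = -0.39779, so δ = -23.440°.
cos h₀ = −tan(+20.9°) tan(-23.440°) = 0.1656, h₀ = 1.4045 rad.
Bracket: h₀ sin ϕ sin δ + cos ϕ cos δ sin h₀ = 1.4045×0.35674×-0.39779 + 0.93420×0.91748×0.98620 = -0.199309 + 0.845282 = 0.645973.
Q̄ = (S_0/π) × [bracket] = (1361/π) × 0.645973 = 279.8 W/m².

Q̄ ≈ 280 W/m²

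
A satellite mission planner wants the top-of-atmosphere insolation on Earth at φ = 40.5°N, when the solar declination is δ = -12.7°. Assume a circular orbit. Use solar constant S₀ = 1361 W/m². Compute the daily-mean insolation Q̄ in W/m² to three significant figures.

cos H₀ = −tan(+40.5°) tan(-12.700°) = 0.1925, H₀ = 1.3771 rad.
Bracket: H₀ sin φ sin δ + cos φ cos δ sin H₀ = 1.3771×0.64945×-0.21985 + 0.76041×0.97553×0.98130 = -0.196625 + 0.727931 = 0.531306.
Q̄ = (S₀/π) × [bracket] = (1361/π) × 0.531306 = 230.2 W/m².

Q̄ ≈ 230 W/m²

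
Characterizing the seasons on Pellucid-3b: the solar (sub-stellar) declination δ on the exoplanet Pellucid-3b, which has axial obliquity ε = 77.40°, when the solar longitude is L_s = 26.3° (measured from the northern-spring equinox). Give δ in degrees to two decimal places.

δ = +25.62°

sin δ = sin ε · sin L_s = sin 77.40° × sin 26.3° = 0.432401.
δ = arcsin(0.432401) = +25.62°.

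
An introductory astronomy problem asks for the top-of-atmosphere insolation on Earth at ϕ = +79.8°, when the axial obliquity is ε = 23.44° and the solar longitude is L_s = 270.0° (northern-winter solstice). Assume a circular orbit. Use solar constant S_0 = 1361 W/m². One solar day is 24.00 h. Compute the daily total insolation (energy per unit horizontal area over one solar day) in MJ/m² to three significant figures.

0.00 MJ/m²

Solar declination: sin δ = sin ε · sin L_s = sin 23.44° × sin 270.0° = -0.39779, so δ = -23.440°.
cos h₀ = −tan(+79.8°) tan(-23.440°) = 2.4097 ≥ 1 ⇒ polar night, h₀ = 0 and Q̄ = 0.
Daily total = Q̄ × 24.00 h × 3600 s/h = 0.00 MJ/m².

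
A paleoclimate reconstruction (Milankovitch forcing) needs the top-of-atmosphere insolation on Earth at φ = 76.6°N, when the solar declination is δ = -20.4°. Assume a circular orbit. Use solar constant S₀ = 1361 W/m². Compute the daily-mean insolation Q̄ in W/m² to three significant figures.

cos H₀ = −tan(+76.6°) tan(-20.400°) = 1.5611 ≥ 1 ⇒ polar night, H₀ = 0 and Q̄ = 0.

Q̄ ≈ 0.00 W/m²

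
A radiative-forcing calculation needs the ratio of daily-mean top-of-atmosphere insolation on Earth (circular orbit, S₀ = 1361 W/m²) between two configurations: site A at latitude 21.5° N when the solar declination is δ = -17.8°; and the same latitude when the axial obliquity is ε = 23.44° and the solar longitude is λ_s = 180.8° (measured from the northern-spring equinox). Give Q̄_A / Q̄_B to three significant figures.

— Configuration A (φ=+21.5°):
cos H₀ = −tan(+21.5°) tan(-17.800°) = 0.1265, H₀ = 1.4440 rad.
Bracket: H₀ sin φ sin δ + cos φ cos δ sin H₀ = 1.4440×0.36650×-0.30570 + 0.93042×0.95213×0.99197 = -0.161784 + 0.878767 = 0.716983.
Q̄ = (S₀/π) × [bracket] = (1361/π) × 0.716983 = 310.61 W/m².
— Configuration B (φ=+21.5°):
Solar declination: sin δ = sin ε · sin λ_s = sin 23.44° × sin 180.8° = -0.00555, so δ = -0.318°.
cos H₀ = −tan(+21.5°) tan(-0.318°) = 0.0022, H₀ = 1.5686 rad.
Bracket: H₀ sin φ sin δ + cos φ cos δ sin H₀ = 1.5686×0.36650×-0.00555 + 0.93042×0.99998×1.00000 = -0.003191 + 0.930401 = 0.927210.
Q̄ = (S₀/π) × [bracket] = (1361/π) × 0.927210 = 401.69 W/m².
Ratio Q̄_A / Q̄_B = 310.61 / 401.69 = 0.7733.

Q̄_A / Q̄_B ≈ 0.773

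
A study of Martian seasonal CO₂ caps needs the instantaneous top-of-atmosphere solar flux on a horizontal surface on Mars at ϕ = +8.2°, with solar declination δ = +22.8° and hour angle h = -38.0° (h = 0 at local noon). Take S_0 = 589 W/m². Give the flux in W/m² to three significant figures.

456 W/m²

cos θ_z = sin ϕ sin δ + cos ϕ cos δ cos h = 0.055271 + 0.719011 = 0.774282.
Flux = S_0 · cos θ_z = 589 × 0.774282 = 456.1 W/m².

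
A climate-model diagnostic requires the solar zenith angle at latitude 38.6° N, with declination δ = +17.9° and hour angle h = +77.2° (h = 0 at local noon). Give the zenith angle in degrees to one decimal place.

cos θ_z = sin ϕ sin δ + cos ϕ cos δ cos h = 0.191754 + 0.164764 = 0.356518.
θ_z = arccos(0.356518) = 69.1°.

θ_z = 69.1°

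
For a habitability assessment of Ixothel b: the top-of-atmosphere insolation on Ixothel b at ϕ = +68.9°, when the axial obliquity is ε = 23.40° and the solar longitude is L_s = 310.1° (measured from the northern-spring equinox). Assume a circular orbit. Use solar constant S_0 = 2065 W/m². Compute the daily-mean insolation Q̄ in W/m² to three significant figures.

Q̄ ≈ 15.5 W/m²

Solar declination: sin δ = sin ε · sin L_s = sin 23.40° × sin 310.1° = -0.30379, so δ = -17.685°.
cos h₀ = −tan(+68.9°) tan(-17.685°) = 0.8263, h₀ = 0.5982 rad.
Bracket: h₀ sin ϕ sin δ + cos ϕ cos δ sin h₀ = 0.5982×0.93295×-0.30379 + 0.36000×0.95274×0.56318 = -0.169542 + 0.193163 = 0.023621.
Q̄ = (S_0/π) × [bracket] = (2065/π) × 0.023621 = 15.53 W/m².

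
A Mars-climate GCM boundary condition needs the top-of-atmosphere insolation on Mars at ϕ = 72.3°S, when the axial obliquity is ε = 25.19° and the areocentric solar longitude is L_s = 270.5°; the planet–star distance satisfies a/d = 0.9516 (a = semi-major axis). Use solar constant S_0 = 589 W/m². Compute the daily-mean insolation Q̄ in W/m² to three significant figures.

Q̄ ≈ 216 W/m²

sin δ = sin 25.19° × sin 270.5° = -0.42561, so δ = -25.189°.
cos h₀ = −tan(-72.3°) tan(-25.189°) = -1.4737 ≤ −1 ⇒ polar day, h₀ = π.
Bracket: h₀ sin ϕ sin δ + cos ϕ cos δ sin h₀ = 3.1416×-0.95266×-0.42561 + 0.30403×0.90491×0.00000 = 1.273798 + 0.000000 = 1.273798.
Inverse-square distance factor (a/d)² = 0.9516² = 0.905543.
Q̄ = (S_0/π) × 0.905543 × [bracket] = (589/π) × 0.905543 × 1.273798 = 216.3 W/m².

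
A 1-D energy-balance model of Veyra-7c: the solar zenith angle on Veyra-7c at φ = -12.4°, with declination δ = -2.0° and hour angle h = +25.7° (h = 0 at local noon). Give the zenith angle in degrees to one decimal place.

cos θ_z = sin φ sin δ + cos φ cos δ cos h = 0.007494 + 0.879521 = 0.887015.
θ_z = arccos(0.887015) = 27.5°.

θ_z = 27.5°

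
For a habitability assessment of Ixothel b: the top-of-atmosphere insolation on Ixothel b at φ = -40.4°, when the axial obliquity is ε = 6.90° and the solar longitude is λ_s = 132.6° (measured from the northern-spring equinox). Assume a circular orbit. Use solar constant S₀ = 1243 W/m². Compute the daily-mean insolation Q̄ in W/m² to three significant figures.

Q̄ ≈ 265 W/m²

Solar declination: sin δ = sin ε · sin λ_s = sin 6.90° × sin 132.6° = 0.08843, so δ = +5.073°.
cos H₀ = −tan(-40.4°) tan(+5.073°) = 0.0756, H₀ = 1.4952 rad.
Bracket: H₀ sin φ sin δ + cos φ cos δ sin H₀ = 1.4952×-0.64812×0.08843 + 0.76154×0.99608×0.99714 = -0.085695 + 0.756385 = 0.670690.
Q̄ = (S₀/π) × [bracket] = (1243/π) × 0.670690 = 265.4 W/m².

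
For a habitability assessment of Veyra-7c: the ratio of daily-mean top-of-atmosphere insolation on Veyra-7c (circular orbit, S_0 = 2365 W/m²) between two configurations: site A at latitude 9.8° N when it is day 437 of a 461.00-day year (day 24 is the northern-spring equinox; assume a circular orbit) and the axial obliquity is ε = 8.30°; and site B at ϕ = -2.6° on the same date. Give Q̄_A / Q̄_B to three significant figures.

— Configuration A (ϕ=+9.8°):
Solar longitude: L_s = 360° × (437 − 24)/461.00 = 322.516°.
sin δ = sin 8.30° × sin 322.516° = -0.08785, so δ = -5.040°.
cos h₀ = −tan(+9.8°) tan(-5.040°) = 0.0152, h₀ = 1.5556 rad.
Bracket: h₀ sin ϕ sin δ + cos ϕ cos δ sin h₀ = 1.5556×0.17021×-0.08785 + 0.98541×0.99613×0.99988 = -0.023261 + 0.981479 = 0.958218.
Q̄ = (S_0/π) × [bracket] = (2365/π) × 0.958218 = 721.35 W/m².
— Configuration B (ϕ=-2.6°):
cos h₀ = −tan(-2.6°) tan(-5.040°) = -0.0040, h₀ = 1.5748 rad.
Bracket: h₀ sin ϕ sin δ + cos ϕ cos δ sin h₀ = 1.5748×-0.04536×-0.08785 + 0.99897×0.99613×0.99999 = 0.006275 + 0.995094 = 1.001369.
Q̄ = (S_0/π) × [bracket] = (2365/π) × 1.001369 = 753.83 W/m².
Ratio Q̄_A / Q̄_B = 721.35 / 753.83 = 0.9569.

Q̄_A / Q̄_B ≈ 0.957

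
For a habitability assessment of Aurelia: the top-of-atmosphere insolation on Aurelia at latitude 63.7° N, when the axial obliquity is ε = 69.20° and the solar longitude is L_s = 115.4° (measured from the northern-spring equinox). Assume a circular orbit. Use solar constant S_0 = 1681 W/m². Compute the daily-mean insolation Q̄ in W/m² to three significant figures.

Q̄ ≈ 1.27e+03 W/m²

Solar declination: sin δ = sin ε · sin L_s = sin 69.20° × sin 115.4° = 0.84446, so δ = +57.614°.
cos h₀ = −tan(+63.7°) tan(+57.614°) = -3.1900 ≤ −1 ⇒ polar day, h₀ = π.
Bracket: h₀ sin ϕ sin δ + cos ϕ cos δ sin h₀ = 3.1416×0.89649×0.84446 + 0.44307×0.53562×0.00000 = 2.378348 + 0.000000 = 2.378348.
Q̄ = (S_0/π) × [bracket] = (1681/π) × 2.378348 = 1273 W/m².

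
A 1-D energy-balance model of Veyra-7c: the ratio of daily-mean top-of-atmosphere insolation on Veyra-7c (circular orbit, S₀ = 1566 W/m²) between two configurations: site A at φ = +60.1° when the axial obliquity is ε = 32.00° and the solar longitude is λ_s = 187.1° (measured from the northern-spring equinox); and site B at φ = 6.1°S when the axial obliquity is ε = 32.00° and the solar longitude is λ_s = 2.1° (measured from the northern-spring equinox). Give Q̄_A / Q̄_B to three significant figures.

— Configuration A (φ=+60.1°):
Solar declination: sin δ = sin ε · sin λ_s = sin 32.00° × sin 187.1° = -0.06550, so δ = -3.755°.
cos H₀ = −tan(+60.1°) tan(-3.755°) = 0.1142, H₀ = 1.4564 rad.
Bracket: H₀ sin φ sin δ + cos φ cos δ sin H₀ = 1.4564×0.86690×-0.06550 + 0.49849×0.99785×0.99346 = -0.082697 + 0.494165 = 0.411468.
Q̄ = (S₀/π) × [bracket] = (1566/π) × 0.411468 = 205.11 W/m².
— Configuration B (φ=-6.1°):
Solar declination: sin δ = sin ε · sin λ_s = sin 32.00° × sin 2.1° = 0.01942, so δ = +1.113°.
cos H₀ = −tan(-6.1°) tan(+1.113°) = 0.0021, H₀ = 1.5687 rad.
Bracket: H₀ sin φ sin δ + cos φ cos δ sin H₀ = 1.5687×-0.10626×0.01942 + 0.99434×0.99981×1.00000 = -0.003237 + 0.994151 = 0.990914.
Q̄ = (S₀/π) × [bracket] = (1566/π) × 0.990914 = 493.94 W/m².
Ratio Q̄_A / Q̄_B = 205.11 / 493.94 = 0.4153.

Q̄_A / Q̄_B ≈ 0.415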